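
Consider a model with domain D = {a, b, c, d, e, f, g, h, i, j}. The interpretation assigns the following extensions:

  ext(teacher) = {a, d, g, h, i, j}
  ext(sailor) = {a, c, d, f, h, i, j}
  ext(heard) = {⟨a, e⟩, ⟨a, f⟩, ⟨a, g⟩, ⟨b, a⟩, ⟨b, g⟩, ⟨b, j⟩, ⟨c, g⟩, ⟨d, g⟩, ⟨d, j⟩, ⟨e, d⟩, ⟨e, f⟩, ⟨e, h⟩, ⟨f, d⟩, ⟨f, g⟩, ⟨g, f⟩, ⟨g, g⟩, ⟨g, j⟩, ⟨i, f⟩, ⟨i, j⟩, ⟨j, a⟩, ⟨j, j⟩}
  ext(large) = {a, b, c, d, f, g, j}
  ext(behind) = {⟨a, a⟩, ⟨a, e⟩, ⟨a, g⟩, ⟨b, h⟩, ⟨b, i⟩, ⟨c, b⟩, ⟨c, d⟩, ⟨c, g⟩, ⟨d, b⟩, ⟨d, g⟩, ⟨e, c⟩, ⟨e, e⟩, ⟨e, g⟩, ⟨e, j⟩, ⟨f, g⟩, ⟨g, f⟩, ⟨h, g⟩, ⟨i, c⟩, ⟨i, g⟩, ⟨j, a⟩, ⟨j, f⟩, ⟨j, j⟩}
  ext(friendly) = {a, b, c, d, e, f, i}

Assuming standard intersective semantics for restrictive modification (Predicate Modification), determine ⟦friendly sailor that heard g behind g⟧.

{a, c, d, f}

⟦that heard g⟧ = {x : ⟨x, g⟩ ∈ ⟦heard⟧} = {a, b, c, d, f, g}
⟦behind g⟧ = {x : ⟨x, g⟩ ∈ ⟦behind⟧} = {a, c, d, e, f, h, i}
⟦sailor⟧ = {a, c, d, f, h, i, j}
… ∩ ⟦that heard g⟧ = {a, c, d, f, h, i, j} ∩ {a, b, c, d, f, g} = {a, c, d, f}
… ∩ ⟦behind g⟧ = {a, c, d, f} ∩ {a, c, d, e, f, h, i} = {a, c, d, f}
… ∩ ⟦friendly⟧ = {a, c, d, f} ∩ {a, b, c, d, e, f, i} = {a, c, d, f}
So ⟦friendly sailor that heard g behind g⟧ = {a, c, d, f}.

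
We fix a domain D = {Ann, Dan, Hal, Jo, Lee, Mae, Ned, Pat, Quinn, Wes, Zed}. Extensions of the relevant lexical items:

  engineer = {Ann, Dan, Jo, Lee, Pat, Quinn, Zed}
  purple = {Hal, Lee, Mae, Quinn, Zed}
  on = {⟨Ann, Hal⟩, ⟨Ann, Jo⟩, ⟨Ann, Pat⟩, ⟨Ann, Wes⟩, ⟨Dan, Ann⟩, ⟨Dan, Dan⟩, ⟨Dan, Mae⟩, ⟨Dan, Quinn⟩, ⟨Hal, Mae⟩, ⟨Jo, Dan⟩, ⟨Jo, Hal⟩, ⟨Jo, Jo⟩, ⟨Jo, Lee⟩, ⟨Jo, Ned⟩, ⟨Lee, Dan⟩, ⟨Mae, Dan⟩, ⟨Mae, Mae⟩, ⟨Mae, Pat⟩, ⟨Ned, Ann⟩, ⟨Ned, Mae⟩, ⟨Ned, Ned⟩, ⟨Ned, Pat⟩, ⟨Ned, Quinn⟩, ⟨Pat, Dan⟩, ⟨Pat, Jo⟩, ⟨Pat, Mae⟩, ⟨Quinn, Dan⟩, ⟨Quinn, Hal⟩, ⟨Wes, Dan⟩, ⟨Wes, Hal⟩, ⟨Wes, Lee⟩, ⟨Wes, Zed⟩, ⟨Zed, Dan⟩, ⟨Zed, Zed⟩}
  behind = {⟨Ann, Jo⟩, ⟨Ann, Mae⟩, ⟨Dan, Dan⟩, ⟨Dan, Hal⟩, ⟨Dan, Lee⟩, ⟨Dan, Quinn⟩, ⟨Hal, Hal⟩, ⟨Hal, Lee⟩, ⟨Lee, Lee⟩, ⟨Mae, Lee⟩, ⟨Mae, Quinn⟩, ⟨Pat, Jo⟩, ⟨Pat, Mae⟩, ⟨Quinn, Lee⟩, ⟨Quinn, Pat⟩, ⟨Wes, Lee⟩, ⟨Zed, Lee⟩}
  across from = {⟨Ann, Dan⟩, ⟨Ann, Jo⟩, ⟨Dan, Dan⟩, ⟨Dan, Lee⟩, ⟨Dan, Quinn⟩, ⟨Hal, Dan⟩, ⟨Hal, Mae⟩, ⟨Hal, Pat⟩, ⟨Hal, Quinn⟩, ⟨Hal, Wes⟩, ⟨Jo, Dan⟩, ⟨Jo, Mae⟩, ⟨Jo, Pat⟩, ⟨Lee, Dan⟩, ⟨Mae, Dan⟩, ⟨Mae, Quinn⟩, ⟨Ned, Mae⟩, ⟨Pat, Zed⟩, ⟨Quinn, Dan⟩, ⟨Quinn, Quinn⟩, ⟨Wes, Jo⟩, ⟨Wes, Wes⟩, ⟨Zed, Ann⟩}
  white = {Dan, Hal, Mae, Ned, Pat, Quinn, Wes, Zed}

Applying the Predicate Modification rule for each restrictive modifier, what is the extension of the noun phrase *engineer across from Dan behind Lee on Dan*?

⟦across from Dan⟧ = {x : ⟨x, Dan⟩ ∈ ⟦across from⟧} = {Ann, Dan, Hal, Jo, Lee, Mae, Quinn}
⟦behind Lee⟧ = {x : ⟨x, Lee⟩ ∈ ⟦behind⟧} = {Dan, Hal, Lee, Mae, Quinn, Wes, Zed}
⟦on Dan⟧ = {x : ⟨x, Dan⟩ ∈ ⟦on⟧} = {Dan, Jo, Lee, Mae, Pat, Quinn, Wes, Zed}
⟦engineer⟧ = {Ann, Dan, Jo, Lee, Pat, Quinn, Zed}
… ∩ ⟦across from Dan⟧ = {Ann, Dan, Jo, Lee, Pat, Quinn, Zed} ∩ {Ann, Dan, Hal, Jo, Lee, Mae, Quinn} = {Ann, Dan, Jo, Lee, Quinn}
… ∩ ⟦behind Lee⟧ = {Ann, Dan, Jo, Lee, Quinn} ∩ {Dan, Hal, Lee, Mae, Quinn, Wes, Zed} = {Dan, Lee, Quinn}
… ∩ ⟦on Dan⟧ = {Dan, Lee, Quinn} ∩ {Dan, Jo, Lee, Mae, Pat, Quinn, Wes, Zed} = {Dan, Lee, Quinn}
So ⟦engineer across from Dan behind Lee on Dan⟧ = {Dan, Lee, Quinn}.

{Dan, Lee, Quinn}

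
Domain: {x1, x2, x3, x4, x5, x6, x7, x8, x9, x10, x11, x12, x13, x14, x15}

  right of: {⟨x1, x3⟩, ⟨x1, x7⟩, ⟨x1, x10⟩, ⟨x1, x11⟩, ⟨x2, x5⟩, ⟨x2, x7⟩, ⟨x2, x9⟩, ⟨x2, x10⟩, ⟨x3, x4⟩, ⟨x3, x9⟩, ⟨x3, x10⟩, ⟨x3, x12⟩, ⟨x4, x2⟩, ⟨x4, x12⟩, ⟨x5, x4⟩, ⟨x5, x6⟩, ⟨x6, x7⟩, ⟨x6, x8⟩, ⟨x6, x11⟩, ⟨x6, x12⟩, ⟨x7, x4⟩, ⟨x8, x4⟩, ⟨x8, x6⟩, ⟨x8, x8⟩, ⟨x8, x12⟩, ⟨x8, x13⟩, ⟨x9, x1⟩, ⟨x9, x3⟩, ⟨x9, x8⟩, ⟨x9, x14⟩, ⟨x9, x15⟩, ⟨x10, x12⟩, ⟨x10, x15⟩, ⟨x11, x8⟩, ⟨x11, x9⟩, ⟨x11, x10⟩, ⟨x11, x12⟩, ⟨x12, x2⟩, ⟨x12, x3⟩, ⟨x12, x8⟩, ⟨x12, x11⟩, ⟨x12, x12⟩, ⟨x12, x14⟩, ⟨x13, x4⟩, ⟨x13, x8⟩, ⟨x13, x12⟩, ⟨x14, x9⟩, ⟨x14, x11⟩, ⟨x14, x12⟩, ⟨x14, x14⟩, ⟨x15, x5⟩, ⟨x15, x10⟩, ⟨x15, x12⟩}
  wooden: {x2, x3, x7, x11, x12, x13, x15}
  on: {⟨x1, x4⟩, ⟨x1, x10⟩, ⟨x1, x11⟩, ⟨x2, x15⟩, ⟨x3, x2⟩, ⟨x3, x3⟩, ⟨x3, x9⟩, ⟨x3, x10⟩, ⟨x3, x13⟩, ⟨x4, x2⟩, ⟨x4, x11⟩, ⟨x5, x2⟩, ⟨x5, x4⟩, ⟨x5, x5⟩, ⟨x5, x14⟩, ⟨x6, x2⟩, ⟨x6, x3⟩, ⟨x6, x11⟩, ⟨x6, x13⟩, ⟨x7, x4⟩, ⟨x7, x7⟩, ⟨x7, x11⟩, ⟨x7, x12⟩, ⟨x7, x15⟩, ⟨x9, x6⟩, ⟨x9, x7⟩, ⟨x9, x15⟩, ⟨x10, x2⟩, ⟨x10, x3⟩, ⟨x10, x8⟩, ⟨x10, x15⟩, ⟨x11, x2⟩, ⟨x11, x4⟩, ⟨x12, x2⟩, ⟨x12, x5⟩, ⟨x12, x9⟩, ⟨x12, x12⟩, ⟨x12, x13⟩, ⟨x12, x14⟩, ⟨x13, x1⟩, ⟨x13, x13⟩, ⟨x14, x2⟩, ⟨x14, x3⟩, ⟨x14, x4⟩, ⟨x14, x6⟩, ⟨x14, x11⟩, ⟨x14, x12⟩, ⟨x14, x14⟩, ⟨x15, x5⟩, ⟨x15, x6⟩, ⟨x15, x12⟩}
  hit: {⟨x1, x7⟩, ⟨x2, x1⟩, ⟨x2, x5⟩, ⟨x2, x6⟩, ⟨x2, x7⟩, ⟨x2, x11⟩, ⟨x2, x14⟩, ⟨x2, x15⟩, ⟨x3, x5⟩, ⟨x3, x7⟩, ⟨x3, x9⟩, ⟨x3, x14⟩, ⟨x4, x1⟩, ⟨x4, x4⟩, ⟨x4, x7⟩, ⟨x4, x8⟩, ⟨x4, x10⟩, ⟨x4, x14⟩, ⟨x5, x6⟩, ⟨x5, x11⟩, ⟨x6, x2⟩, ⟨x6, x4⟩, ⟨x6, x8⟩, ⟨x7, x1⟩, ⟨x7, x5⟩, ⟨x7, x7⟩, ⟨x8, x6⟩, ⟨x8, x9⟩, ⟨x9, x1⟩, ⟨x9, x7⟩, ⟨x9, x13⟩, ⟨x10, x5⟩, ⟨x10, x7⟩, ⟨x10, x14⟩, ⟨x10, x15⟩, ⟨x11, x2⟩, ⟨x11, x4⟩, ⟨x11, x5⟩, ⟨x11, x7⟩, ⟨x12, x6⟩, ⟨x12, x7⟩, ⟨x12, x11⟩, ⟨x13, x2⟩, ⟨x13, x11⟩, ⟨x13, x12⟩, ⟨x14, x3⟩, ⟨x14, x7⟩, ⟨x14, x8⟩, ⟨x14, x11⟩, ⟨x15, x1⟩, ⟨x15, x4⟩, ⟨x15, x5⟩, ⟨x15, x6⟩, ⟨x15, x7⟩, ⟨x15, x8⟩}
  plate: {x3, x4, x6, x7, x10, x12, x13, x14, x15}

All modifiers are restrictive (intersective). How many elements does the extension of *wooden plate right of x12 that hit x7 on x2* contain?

⟦right of x12⟧ = {x : ⟨x, x12⟩ ∈ ⟦right of⟧} = {x3, x4, x6, x8, x10, x11, x12, x13, x14, x15}
⟦that hit x7⟧ = {x : ⟨x, x7⟩ ∈ ⟦hit⟧} = {x1, x2, x3, x4, x7, x9, x10, x11, x12, x14, x15}
⟦on x2⟧ = {x : ⟨x, x2⟩ ∈ ⟦on⟧} = {x3, x4, x5, x6, x10, x11, x12, x14}
⟦plate⟧ = {x3, x4, x6, x7, x10, x12, x13, x14, x15}
… ∩ ⟦right of x12⟧ = {x3, x4, x6, x7, x10, x12, x13, x14, x15} ∩ {x3, x4, x6, x8, x10, x11, x12, x13, x14, x15} = {x3, x4, x6, x10, x12, x13, x14, x15}
… ∩ ⟦that hit x7⟧ = {x3, x4, x6, x10, x12, x13, x14, x15} ∩ {x1, x2, x3, x4, x7, x9, x10, x11, x12, x14, x15} = {x3, x4, x10, x12, x14, x15}
… ∩ ⟦on x2⟧ = {x3, x4, x10, x12, x14, x15} ∩ {x3, x4, x5, x6, x10, x11, x12, x14} = {x3, x4, x10, x12, x14}
… ∩ ⟦wooden⟧ = {x3, x4, x10, x12, x14} ∩ {x2, x3, x7, x11, x12, x13, x15} = {x3, x12}
⟦wooden plate right of x12 that hit x7 on x2⟧ = {x3, x12}, so the cardinality is 2.

2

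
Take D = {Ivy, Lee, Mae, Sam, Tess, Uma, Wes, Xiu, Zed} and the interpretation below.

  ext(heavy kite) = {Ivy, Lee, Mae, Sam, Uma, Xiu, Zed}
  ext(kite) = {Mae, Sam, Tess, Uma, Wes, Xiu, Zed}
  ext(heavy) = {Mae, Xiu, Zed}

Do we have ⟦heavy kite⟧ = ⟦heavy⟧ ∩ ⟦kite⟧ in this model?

no

⟦heavy⟧ ∩ ⟦kite⟧ = {Mae, Xiu, Zed} ∩ {Mae, Sam, Tess, Uma, Wes, Xiu, Zed} = {Mae, Xiu, Zed}
Observed ⟦heavy kite⟧ = {Ivy, Lee, Mae, Sam, Uma, Xiu, Zed}.
These differ, so the modifier is not intersective in this model.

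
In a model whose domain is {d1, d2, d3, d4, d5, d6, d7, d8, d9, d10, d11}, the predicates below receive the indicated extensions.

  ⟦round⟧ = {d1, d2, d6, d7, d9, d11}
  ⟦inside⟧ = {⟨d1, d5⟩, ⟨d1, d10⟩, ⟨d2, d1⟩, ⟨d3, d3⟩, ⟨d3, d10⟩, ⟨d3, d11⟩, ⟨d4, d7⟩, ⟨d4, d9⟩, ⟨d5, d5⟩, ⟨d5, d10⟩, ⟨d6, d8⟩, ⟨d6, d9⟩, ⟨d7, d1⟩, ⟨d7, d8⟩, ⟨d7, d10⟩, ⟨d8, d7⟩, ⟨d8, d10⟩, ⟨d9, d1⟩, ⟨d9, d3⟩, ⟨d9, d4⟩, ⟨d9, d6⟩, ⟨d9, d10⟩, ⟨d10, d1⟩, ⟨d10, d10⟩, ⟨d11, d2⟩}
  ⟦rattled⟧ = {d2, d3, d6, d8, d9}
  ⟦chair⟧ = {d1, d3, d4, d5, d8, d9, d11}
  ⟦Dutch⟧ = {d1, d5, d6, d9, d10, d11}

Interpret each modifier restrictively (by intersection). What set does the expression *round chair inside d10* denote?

{d1, d9}

⟦inside d10⟧ = {x : ⟨x, d10⟩ ∈ ⟦inside⟧} = {d1, d3, d5, d7, d8, d9, d10}
⟦chair⟧ = {d1, d3, d4, d5, d8, d9, d11}
… ∩ ⟦inside d10⟧ = {d1, d3, d4, d5, d8, d9, d11} ∩ {d1, d3, d5, d7, d8, d9, d10} = {d1, d3, d5, d8, d9}
… ∩ ⟦round⟧ = {d1, d3, d5, d8, d9} ∩ {d1, d2, d6, d7, d9, d11} = {d1, d9}
So ⟦round chair inside d10⟧ = {d1, d9}.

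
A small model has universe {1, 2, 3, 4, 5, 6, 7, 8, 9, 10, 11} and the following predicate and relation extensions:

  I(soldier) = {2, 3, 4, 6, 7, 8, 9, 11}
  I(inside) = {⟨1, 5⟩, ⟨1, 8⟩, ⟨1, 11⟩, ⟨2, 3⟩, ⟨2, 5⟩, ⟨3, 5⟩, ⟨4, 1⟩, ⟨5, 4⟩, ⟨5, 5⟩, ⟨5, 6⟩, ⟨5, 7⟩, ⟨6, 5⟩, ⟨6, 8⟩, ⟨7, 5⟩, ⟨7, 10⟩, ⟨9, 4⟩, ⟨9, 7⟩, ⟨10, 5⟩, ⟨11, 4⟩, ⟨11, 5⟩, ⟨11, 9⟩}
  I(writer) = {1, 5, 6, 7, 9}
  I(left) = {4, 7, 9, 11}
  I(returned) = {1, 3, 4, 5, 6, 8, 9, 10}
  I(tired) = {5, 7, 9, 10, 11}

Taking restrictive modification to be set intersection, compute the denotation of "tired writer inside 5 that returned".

⟦inside 5⟧ = {x : ⟨x, 5⟩ ∈ ⟦inside⟧} = {1, 2, 3, 5, 6, 7, 10, 11}
⟦that returned⟧ = ⟦returned⟧ = {1, 3, 4, 5, 6, 8, 9, 10}
⟦writer⟧ = {1, 5, 6, 7, 9}
… ∩ ⟦inside 5⟧ = {1, 5, 6, 7, 9} ∩ {1, 2, 3, 5, 6, 7, 10, 11} = {1, 5, 6, 7}
… ∩ ⟦that returned⟧ = {1, 5, 6, 7} ∩ {1, 3, 4, 5, 6, 8, 9, 10} = {1, 5, 6}
… ∩ ⟦tired⟧ = {1, 5, 6} ∩ {5, 7, 9, 10, 11} = {5}
So ⟦tired writer inside 5 that returned⟧ = {5}.

{5}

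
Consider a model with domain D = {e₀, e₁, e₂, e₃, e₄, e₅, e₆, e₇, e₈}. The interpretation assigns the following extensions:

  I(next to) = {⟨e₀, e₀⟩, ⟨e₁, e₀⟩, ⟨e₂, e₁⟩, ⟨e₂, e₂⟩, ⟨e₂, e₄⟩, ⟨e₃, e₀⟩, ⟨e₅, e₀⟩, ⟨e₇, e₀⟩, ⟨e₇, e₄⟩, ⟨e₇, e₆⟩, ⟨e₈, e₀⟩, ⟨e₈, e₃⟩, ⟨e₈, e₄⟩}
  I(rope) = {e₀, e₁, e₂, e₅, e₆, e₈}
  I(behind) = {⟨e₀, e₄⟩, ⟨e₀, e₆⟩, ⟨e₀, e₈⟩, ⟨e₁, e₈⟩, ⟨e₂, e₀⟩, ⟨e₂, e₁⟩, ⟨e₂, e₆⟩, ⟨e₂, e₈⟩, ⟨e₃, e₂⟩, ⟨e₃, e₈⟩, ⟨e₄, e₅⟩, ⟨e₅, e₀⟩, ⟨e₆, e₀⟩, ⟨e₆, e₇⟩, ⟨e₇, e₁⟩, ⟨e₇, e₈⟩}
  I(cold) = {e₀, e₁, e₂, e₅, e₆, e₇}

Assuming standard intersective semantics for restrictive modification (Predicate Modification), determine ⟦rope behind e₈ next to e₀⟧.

{e₀, e₁}

⟦behind e₈⟧ = {x : ⟨x, e₈⟩ ∈ ⟦behind⟧} = {e₀, e₁, e₂, e₃, e₇}
⟦next to e₀⟧ = {x : ⟨x, e₀⟩ ∈ ⟦next to⟧} = {e₀, e₁, e₃, e₅, e₇, e₈}
⟦rope⟧ = {e₀, e₁, e₂, e₅, e₆, e₈}
… ∩ ⟦behind e₈⟧ = {e₀, e₁, e₂, e₅, e₆, e₈} ∩ {e₀, e₁, e₂, e₃, e₇} = {e₀, e₁, e₂}
… ∩ ⟦next to e₀⟧ = {e₀, e₁, e₂} ∩ {e₀, e₁, e₃, e₅, e₇, e₈} = {e₀, e₁}
So ⟦rope behind e₈ next to e₀⟧ = {e₀, e₁}.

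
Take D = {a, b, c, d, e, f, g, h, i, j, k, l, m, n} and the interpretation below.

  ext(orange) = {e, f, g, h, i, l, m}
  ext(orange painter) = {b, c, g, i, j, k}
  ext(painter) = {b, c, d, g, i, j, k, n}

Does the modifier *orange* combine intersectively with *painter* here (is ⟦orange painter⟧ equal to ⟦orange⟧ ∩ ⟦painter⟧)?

⟦orange⟧ ∩ ⟦painter⟧ = {e, f, g, h, i, l, m} ∩ {b, c, d, g, i, j, k, n} = {g, i}
Observed ⟦orange painter⟧ = {b, c, g, i, j, k}.
These differ, so the modifier is not intersective in this model.

no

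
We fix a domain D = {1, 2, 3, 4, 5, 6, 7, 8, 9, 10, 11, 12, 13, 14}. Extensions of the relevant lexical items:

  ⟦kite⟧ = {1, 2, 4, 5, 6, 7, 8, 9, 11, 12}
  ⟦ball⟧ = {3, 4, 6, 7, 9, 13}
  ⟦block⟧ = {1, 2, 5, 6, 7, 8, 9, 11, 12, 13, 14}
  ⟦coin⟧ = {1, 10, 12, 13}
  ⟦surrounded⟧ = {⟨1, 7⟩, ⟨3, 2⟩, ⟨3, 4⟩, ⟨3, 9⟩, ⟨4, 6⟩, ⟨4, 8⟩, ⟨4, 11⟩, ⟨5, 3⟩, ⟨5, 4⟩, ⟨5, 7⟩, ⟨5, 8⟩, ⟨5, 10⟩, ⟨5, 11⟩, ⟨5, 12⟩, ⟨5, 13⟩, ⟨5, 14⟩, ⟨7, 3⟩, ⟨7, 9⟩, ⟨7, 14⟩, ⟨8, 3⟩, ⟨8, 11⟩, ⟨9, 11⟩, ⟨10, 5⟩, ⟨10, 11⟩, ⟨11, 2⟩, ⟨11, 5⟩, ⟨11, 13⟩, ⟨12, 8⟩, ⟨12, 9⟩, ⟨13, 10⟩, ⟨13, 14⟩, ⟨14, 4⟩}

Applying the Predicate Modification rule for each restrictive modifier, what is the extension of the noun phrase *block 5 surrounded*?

⟦5 surrounded⟧ = {x : ⟨5, x⟩ ∈ ⟦surrounded⟧} = {3, 4, 7, 8, 10, 11, 12, 13, 14}
⟦block⟧ = {1, 2, 5, 6, 7, 8, 9, 11, 12, 13, 14}
… ∩ ⟦5 surrounded⟧ = {1, 2, 5, 6, 7, 8, 9, 11, 12, 13, 14} ∩ {3, 4, 7, 8, 10, 11, 12, 13, 14} = {7, 8, 11, 12, 13, 14}
So ⟦block 5 surrounded⟧ = {7, 8, 11, 12, 13, 14}.

{7, 8, 11, 12, 13, 14}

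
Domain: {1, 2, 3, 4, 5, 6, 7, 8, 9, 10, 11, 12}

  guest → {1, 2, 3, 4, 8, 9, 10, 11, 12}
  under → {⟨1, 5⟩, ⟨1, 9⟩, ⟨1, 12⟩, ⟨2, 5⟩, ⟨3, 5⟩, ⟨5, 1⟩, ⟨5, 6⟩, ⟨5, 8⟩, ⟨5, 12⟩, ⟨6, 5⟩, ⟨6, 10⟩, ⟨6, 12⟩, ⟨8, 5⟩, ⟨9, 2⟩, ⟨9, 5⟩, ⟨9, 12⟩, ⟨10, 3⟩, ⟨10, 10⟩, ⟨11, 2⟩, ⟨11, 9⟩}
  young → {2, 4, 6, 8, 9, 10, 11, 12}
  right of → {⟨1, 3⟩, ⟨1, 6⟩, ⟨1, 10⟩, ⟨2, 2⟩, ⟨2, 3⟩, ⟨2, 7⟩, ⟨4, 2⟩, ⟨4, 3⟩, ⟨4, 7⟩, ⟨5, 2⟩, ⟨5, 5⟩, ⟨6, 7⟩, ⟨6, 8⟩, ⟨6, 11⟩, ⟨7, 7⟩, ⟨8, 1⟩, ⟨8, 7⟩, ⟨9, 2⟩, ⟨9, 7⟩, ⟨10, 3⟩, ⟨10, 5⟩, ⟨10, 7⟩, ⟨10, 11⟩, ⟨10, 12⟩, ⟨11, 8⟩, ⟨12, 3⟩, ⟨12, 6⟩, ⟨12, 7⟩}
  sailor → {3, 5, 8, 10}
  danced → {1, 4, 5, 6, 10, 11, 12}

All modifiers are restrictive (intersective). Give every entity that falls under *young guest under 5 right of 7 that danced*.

{}

⟦under 5⟧ = {x : ⟨x, 5⟩ ∈ ⟦under⟧} = {1, 2, 3, 6, 8, 9}
⟦right of 7⟧ = {x : ⟨x, 7⟩ ∈ ⟦right of⟧} = {2, 4, 6, 7, 8, 9, 10, 12}
⟦that danced⟧ = ⟦danced⟧ = {1, 4, 5, 6, 10, 11, 12}
⟦guest⟧ = {1, 2, 3, 4, 8, 9, 10, 11, 12}
… ∩ ⟦under 5⟧ = {1, 2, 3, 4, 8, 9, 10, 11, 12} ∩ {1, 2, 3, 6, 8, 9} = {1, 2, 3, 8, 9}
… ∩ ⟦right of 7⟧ = {1, 2, 3, 8, 9} ∩ {2, 4, 6, 7, 8, 9, 10, 12} = {2, 8, 9}
… ∩ ⟦that danced⟧ = {2, 8, 9} ∩ {1, 4, 5, 6, 10, 11, 12} = ∅
… ∩ ⟦young⟧ = ∅ ∩ {2, 4, 6, 8, 9, 10, 11, 12} = ∅
So ⟦young guest under 5 right of 7 that danced⟧ = {}.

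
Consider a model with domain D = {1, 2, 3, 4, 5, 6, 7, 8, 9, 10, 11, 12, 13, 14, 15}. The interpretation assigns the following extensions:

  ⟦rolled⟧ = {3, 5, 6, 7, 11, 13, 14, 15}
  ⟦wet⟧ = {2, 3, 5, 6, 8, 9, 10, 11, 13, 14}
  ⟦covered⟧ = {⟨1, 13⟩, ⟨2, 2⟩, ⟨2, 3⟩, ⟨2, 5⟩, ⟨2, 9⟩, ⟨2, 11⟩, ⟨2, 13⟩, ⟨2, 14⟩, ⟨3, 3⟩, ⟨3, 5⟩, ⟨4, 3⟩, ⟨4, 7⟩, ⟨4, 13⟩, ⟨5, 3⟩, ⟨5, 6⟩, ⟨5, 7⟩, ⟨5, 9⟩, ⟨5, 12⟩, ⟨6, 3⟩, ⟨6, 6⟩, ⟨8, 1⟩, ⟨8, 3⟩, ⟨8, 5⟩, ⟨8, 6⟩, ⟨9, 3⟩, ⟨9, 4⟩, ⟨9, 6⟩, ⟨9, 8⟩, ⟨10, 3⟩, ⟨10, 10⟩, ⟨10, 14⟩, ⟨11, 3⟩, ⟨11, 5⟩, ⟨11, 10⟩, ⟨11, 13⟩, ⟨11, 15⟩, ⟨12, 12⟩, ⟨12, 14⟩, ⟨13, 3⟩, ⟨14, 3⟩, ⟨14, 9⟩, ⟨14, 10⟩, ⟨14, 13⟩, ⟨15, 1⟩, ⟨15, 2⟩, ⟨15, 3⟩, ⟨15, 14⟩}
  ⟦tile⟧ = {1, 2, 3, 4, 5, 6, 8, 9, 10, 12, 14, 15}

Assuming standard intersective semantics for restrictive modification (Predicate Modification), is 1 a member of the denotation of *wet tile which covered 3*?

no

⟦which covered 3⟧ = {x : ⟨x, 3⟩ ∈ ⟦covered⟧} = {2, 3, 4, 5, 6, 8, 9, 10, 11, 13, 14, 15}
⟦tile⟧ = {1, 2, 3, 4, 5, 6, 8, 9, 10, 12, 14, 15}
… ∩ ⟦which covered 3⟧ = {1, 2, 3, 4, 5, 6, 8, 9, 10, 12, 14, 15} ∩ {2, 3, 4, 5, 6, 8, 9, 10, 11, 13, 14, 15} = {2, 3, 4, 5, 6, 8, 9, 10, 14, 15}
… ∩ ⟦wet⟧ = {2, 3, 4, 5, 6, 8, 9, 10, 14, 15} ∩ {2, 3, 5, 6, 8, 9, 10, 11, 13, 14} = {2, 3, 5, 6, 8, 9, 10, 14}
⟦wet tile which covered 3⟧ = {2, 3, 5, 6, 8, 9, 10, 14}; 1 ∉ this set.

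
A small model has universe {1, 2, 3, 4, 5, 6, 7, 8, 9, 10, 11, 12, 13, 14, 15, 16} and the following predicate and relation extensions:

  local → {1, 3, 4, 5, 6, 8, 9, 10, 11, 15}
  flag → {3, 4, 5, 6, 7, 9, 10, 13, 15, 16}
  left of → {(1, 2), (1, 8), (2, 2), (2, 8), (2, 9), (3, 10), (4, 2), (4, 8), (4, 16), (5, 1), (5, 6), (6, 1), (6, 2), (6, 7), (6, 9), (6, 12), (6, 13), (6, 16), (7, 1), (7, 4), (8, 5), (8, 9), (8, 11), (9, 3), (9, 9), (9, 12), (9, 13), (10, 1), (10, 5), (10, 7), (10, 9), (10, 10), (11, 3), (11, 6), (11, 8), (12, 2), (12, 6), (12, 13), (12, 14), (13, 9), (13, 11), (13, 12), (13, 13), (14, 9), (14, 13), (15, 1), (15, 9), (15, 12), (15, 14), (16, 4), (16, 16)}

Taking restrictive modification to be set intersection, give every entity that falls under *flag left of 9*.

{6, 9, 10, 13, 15}

⟦left of 9⟧ = {x : ⟨x, 9⟩ ∈ ⟦left of⟧} = {2, 6, 8, 9, 10, 13, 14, 15}
⟦flag⟧ = {3, 4, 5, 6, 7, 9, 10, 13, 15, 16}
… ∩ ⟦left of 9⟧ = {3, 4, 5, 6, 7, 9, 10, 13, 15, 16} ∩ {2, 6, 8, 9, 10, 13, 14, 15} = {6, 9, 10, 13, 15}
So ⟦flag left of 9⟧ = {6, 9, 10, 13, 15}.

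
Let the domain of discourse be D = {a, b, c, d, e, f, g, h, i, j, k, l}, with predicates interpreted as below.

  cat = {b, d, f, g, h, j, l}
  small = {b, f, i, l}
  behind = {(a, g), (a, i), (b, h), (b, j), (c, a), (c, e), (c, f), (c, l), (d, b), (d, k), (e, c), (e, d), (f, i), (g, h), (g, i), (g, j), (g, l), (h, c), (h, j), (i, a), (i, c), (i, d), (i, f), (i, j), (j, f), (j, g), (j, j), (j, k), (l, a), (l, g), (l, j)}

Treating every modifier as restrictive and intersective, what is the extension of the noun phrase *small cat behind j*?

⟦behind j⟧ = {x : ⟨x, j⟩ ∈ ⟦behind⟧} = {b, g, h, i, j, l}
⟦cat⟧ = {b, d, f, g, h, j, l}
… ∩ ⟦behind j⟧ = {b, d, f, g, h, j, l} ∩ {b, g, h, i, j, l} = {b, g, h, j, l}
… ∩ ⟦small⟧ = {b, g, h, j, l} ∩ {b, f, i, l} = {b, l}
So ⟦small cat behind j⟧ = {b, l}.

{b, l}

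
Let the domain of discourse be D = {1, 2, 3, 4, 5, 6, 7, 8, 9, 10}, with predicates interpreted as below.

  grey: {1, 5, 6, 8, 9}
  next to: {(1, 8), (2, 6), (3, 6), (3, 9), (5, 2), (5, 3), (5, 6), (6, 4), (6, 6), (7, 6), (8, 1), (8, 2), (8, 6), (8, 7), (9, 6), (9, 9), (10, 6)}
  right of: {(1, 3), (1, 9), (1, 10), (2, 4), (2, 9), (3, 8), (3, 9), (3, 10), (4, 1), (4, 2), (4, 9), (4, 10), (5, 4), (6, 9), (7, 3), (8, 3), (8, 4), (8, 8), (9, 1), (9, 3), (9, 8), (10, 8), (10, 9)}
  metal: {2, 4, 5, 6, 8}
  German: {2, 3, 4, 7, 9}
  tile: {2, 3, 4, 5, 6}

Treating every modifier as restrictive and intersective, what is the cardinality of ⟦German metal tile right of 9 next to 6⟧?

⟦right of 9⟧ = {x : ⟨x, 9⟩ ∈ ⟦right of⟧} = {1, 2, 3, 4, 6, 10}
⟦next to 6⟧ = {x : ⟨x, 6⟩ ∈ ⟦next to⟧} = {2, 3, 5, 6, 7, 8, 9, 10}
⟦tile⟧ = {2, 3, 4, 5, 6}
… ∩ ⟦right of 9⟧ = {2, 3, 4, 5, 6} ∩ {1, 2, 3, 4, 6, 10} = {2, 3, 4, 6}
… ∩ ⟦next to 6⟧ = {2, 3, 4, 6} ∩ {2, 3, 5, 6, 7, 8, 9, 10} = {2, 3, 6}
… ∩ ⟦German⟧ = {2, 3, 6} ∩ {2, 3, 4, 7, 9} = {2, 3}
… ∩ ⟦metal⟧ = {2, 3} ∩ {2, 4, 5, 6, 8} = {2}
⟦German metal tile right of 9 next to 6⟧ = {2}, so the cardinality is 1.

1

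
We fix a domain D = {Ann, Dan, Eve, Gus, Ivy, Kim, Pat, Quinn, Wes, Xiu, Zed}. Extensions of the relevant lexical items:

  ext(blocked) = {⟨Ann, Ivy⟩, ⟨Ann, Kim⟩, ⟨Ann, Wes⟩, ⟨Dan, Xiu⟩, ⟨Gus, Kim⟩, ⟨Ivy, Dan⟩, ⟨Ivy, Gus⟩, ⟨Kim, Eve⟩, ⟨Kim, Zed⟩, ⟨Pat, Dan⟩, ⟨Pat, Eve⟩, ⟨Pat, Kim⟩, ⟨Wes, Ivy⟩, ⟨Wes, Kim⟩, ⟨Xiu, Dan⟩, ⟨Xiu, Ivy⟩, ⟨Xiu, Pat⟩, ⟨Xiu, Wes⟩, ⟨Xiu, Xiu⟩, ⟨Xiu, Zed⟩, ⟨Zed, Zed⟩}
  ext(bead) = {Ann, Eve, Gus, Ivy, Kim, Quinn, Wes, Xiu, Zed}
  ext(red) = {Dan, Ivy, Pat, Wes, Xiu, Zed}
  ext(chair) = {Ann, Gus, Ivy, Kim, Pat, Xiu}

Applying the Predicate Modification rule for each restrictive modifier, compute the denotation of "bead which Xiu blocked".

{Ivy, Wes, Xiu, Zed}

⟦which Xiu blocked⟧ = {x : ⟨Xiu, x⟩ ∈ ⟦blocked⟧} = {Dan, Ivy, Pat, Wes, Xiu, Zed}
⟦bead⟧ = {Ann, Eve, Gus, Ivy, Kim, Quinn, Wes, Xiu, Zed}
… ∩ ⟦which Xiu blocked⟧ = {Ann, Eve, Gus, Ivy, Kim, Quinn, Wes, Xiu, Zed} ∩ {Dan, Ivy, Pat, Wes, Xiu, Zed} = {Ivy, Wes, Xiu, Zed}
So ⟦bead which Xiu blocked⟧ = {Ivy, Wes, Xiu, Zed}.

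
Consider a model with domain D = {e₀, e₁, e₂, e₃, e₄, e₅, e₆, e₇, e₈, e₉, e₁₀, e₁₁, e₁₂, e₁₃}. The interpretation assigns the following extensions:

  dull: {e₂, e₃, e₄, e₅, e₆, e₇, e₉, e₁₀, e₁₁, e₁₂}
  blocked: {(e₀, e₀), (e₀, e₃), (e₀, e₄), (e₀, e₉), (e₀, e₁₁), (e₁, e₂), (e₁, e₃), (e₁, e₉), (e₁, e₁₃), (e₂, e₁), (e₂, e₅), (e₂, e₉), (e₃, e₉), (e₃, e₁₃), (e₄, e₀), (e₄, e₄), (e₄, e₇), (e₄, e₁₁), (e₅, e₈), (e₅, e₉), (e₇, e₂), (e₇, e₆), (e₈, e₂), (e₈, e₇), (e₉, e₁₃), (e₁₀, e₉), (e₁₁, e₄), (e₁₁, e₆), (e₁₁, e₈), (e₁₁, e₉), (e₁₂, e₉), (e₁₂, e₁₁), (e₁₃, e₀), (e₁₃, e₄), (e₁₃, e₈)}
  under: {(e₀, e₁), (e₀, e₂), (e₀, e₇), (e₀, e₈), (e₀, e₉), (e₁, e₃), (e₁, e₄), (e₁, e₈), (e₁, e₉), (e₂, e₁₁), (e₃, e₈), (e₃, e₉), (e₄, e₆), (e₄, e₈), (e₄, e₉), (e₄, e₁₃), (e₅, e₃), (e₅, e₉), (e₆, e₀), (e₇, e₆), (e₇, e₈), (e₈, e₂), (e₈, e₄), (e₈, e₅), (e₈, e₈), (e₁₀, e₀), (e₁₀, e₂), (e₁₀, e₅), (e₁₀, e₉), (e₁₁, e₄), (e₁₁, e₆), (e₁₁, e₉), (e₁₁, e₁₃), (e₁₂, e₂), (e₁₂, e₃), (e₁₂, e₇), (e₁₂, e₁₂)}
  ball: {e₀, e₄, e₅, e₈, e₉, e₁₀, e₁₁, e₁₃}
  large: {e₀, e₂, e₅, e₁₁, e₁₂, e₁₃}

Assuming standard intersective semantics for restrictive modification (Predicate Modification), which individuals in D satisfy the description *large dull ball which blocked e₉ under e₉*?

{e₅, e₁₁}

⟦which blocked e₉⟧ = {x : ⟨x, e₉⟩ ∈ ⟦blocked⟧} = {e₀, e₁, e₂, e₃, e₅, e₁₀, e₁₁, e₁₂}
⟦under e₉⟧ = {x : ⟨x, e₉⟩ ∈ ⟦under⟧} = {e₀, e₁, e₃, e₄, e₅, e₁₀, e₁₁}
⟦ball⟧ = {e₀, e₄, e₅, e₈, e₉, e₁₀, e₁₁, e₁₃}
… ∩ ⟦which blocked e₉⟧ = {e₀, e₄, e₅, e₈, e₉, e₁₀, e₁₁, e₁₃} ∩ {e₀, e₁, e₂, e₃, e₅, e₁₀, e₁₁, e₁₂} = {e₀, e₅, e₁₀, e₁₁}
… ∩ ⟦under e₉⟧ = {e₀, e₅, e₁₀, e₁₁} ∩ {e₀, e₁, e₃, e₄, e₅, e₁₀, e₁₁} = {e₀, e₅, e₁₀, e₁₁}
… ∩ ⟦large⟧ = {e₀, e₅, e₁₀, e₁₁} ∩ {e₀, e₂, e₅, e₁₁, e₁₂, e₁₃} = {e₀, e₅, e₁₁}
… ∩ ⟦dull⟧ = {e₀, e₅, e₁₁} ∩ {e₂, e₃, e₄, e₅, e₆, e₇, e₉, e₁₀, e₁₁, e₁₂} = {e₅, e₁₁}
So ⟦large dull ball which blocked e₉ under e₉⟧ = {e₅, e₁₁}.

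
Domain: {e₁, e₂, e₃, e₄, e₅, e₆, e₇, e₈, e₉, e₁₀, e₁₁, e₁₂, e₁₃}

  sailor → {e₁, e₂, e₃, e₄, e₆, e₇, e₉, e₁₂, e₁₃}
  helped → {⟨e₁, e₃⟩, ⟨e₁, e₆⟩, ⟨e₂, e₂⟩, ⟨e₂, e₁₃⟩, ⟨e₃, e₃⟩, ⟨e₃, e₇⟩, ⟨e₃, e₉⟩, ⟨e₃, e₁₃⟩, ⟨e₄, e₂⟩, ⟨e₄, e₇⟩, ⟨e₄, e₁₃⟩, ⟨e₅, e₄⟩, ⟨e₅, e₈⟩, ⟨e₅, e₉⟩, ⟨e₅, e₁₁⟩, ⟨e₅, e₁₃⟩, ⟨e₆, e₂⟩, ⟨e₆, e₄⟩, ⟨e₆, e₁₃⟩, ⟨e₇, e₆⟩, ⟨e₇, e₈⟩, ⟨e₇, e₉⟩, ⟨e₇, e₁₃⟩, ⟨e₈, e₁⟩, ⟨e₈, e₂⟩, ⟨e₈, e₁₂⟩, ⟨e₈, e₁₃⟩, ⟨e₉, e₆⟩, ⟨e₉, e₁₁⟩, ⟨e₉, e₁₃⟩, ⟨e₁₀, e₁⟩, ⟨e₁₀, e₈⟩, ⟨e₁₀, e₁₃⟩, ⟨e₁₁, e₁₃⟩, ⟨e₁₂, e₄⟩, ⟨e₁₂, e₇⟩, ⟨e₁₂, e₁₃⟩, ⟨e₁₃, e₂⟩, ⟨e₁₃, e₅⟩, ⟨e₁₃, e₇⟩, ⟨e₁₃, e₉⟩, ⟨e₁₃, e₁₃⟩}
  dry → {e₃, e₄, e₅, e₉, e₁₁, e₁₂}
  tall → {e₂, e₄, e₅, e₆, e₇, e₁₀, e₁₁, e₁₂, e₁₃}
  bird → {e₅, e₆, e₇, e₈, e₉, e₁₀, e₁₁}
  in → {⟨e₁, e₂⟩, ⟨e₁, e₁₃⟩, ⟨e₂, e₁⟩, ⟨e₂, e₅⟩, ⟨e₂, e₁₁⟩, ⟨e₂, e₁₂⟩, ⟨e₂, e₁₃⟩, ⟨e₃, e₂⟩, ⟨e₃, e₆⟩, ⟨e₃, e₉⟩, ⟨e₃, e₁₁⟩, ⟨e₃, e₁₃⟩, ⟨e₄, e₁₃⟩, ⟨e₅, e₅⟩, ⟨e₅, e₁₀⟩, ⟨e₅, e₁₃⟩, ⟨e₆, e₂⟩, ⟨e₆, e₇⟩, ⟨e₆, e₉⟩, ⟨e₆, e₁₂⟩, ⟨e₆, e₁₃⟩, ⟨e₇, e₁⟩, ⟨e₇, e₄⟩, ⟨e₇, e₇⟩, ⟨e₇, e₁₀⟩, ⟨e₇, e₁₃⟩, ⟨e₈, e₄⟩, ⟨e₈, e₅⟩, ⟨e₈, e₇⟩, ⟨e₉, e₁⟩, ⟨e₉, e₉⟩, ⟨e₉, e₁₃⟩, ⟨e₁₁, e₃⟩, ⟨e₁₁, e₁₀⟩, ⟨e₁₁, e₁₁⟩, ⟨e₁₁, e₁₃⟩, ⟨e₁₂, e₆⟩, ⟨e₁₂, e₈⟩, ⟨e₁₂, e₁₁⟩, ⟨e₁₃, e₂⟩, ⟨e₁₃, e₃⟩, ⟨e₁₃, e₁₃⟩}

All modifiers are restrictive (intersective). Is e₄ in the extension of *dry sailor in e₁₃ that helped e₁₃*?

yes

⟦in e₁₃⟧ = {x : ⟨x, e₁₃⟩ ∈ ⟦in⟧} = {e₁, e₂, e₃, e₄, e₅, e₆, e₇, e₉, e₁₁, e₁₃}
⟦that helped e₁₃⟧ = {x : ⟨x, e₁₃⟩ ∈ ⟦helped⟧} = {e₂, e₃, e₄, e₅, e₆, e₇, e₈, e₉, e₁₀, e₁₁, e₁₂, e₁₃}
⟦sailor⟧ = {e₁, e₂, e₃, e₄, e₆, e₇, e₉, e₁₂, e₁₃}
… ∩ ⟦in e₁₃⟧ = {e₁, e₂, e₃, e₄, e₆, e₇, e₉, e₁₂, e₁₃} ∩ {e₁, e₂, e₃, e₄, e₅, e₆, e₇, e₉, e₁₁, e₁₃} = {e₁, e₂, e₃, e₄, e₆, e₇, e₉, e₁₃}
… ∩ ⟦that helped e₁₃⟧ = {e₁, e₂, e₃, e₄, e₆, e₇, e₉, e₁₃} ∩ {e₂, e₃, e₄, e₅, e₆, e₇, e₈, e₉, e₁₀, e₁₁, e₁₂, e₁₃} = {e₂, e₃, e₄, e₆, e₇, e₉, e₁₃}
… ∩ ⟦dry⟧ = {e₂, e₃, e₄, e₆, e₇, e₉, e₁₃} ∩ {e₃, e₄, e₅, e₉, e₁₁, e₁₂} = {e₃, e₄, e₉}
⟦dry sailor in e₁₃ that helped e₁₃⟧ = {e₃, e₄, e₉}; e₄ ∈ this set.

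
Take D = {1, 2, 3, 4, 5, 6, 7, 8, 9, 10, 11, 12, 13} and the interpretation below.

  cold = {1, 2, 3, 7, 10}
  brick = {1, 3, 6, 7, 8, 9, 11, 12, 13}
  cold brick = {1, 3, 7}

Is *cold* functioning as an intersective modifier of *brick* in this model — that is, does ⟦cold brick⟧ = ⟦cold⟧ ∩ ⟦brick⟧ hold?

yes

⟦cold⟧ ∩ ⟦brick⟧ = {1, 2, 3, 7, 10} ∩ {1, 3, 6, 7, 8, 9, 11, 12, 13} = {1, 3, 7}
Observed ⟦cold brick⟧ = {1, 3, 7}.
These coincide, so the modifier is intersective here.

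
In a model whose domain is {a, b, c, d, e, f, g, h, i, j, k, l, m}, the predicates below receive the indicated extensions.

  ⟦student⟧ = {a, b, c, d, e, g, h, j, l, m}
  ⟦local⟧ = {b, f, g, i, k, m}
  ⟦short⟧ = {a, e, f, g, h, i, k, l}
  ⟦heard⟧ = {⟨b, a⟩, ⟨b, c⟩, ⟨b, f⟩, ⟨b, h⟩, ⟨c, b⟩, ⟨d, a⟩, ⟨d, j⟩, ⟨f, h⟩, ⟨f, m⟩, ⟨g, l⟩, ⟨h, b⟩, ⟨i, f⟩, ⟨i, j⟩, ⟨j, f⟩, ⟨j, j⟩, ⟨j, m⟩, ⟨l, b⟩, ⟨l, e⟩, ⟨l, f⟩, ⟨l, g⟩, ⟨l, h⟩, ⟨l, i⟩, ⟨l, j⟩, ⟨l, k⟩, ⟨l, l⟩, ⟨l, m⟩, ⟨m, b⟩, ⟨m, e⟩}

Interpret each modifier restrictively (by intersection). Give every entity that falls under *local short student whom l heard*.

⟦whom l heard⟧ = {x : ⟨l, x⟩ ∈ ⟦heard⟧} = {b, e, f, g, h, i, j, k, l, m}
⟦student⟧ = {a, b, c, d, e, g, h, j, l, m}
… ∩ ⟦whom l heard⟧ = {a, b, c, d, e, g, h, j, l, m} ∩ {b, e, f, g, h, i, j, k, l, m} = {b, e, g, h, j, l, m}
… ∩ ⟦local⟧ = {b, e, g, h, j, l, m} ∩ {b, f, g, i, k, m} = {b, g, m}
… ∩ ⟦short⟧ = {b, g, m} ∩ {a, e, f, g, h, i, k, l} = {g}
So ⟦local short student whom l heard⟧ = {g}.

{g}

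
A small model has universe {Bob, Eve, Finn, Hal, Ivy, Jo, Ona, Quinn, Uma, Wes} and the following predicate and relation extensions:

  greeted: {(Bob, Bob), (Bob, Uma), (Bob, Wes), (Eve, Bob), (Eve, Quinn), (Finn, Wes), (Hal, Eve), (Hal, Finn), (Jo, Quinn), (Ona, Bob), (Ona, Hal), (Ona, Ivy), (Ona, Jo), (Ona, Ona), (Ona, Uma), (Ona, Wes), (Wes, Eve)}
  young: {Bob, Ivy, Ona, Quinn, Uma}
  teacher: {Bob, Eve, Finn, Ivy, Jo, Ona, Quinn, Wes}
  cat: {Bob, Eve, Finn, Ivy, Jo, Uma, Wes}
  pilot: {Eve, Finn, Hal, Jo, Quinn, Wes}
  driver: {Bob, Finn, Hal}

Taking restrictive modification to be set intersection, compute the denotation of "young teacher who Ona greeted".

{Bob, Ivy, Ona}

⟦who Ona greeted⟧ = {x : ⟨Ona, x⟩ ∈ ⟦greeted⟧} = {Bob, Hal, Ivy, Jo, Ona, Uma, Wes}
⟦teacher⟧ = {Bob, Eve, Finn, Ivy, Jo, Ona, Quinn, Wes}
… ∩ ⟦who Ona greeted⟧ = {Bob, Eve, Finn, Ivy, Jo, Ona, Quinn, Wes} ∩ {Bob, Hal, Ivy, Jo, Ona, Uma, Wes} = {Bob, Ivy, Jo, Ona, Wes}
… ∩ ⟦young⟧ = {Bob, Ivy, Jo, Ona, Wes} ∩ {Bob, Ivy, Ona, Quinn, Uma} = {Bob, Ivy, Ona}
So ⟦young teacher who Ona greeted⟧ = {Bob, Ivy, Ona}.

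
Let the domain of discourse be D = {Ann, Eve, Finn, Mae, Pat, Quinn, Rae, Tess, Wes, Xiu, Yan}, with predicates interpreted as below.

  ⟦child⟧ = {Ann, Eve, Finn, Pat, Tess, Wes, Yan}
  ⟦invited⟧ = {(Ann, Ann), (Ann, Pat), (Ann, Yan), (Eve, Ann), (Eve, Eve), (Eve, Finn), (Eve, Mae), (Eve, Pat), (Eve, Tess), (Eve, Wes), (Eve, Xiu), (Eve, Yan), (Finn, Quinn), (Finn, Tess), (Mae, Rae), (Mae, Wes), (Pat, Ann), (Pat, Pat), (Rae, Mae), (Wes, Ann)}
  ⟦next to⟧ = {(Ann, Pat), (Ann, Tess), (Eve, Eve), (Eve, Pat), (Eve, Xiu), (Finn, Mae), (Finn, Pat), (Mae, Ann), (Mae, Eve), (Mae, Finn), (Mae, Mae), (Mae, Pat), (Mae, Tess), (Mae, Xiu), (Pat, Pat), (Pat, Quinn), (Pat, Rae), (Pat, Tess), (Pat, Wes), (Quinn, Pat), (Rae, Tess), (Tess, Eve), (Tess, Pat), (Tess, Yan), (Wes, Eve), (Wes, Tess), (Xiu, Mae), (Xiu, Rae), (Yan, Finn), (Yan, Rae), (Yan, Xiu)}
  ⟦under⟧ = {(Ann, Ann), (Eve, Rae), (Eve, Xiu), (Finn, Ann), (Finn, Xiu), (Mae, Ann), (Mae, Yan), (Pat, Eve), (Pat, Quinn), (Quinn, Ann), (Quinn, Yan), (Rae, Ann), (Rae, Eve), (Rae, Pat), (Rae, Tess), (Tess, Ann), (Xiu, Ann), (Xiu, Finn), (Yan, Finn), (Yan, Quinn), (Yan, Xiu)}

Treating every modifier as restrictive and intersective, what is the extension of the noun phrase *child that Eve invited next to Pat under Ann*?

{Ann, Finn, Tess}

⟦that Eve invited⟧ = {x : ⟨Eve, x⟩ ∈ ⟦invited⟧} = {Ann, Eve, Finn, Mae, Pat, Tess, Wes, Xiu, Yan}
⟦next to Pat⟧ = {x : ⟨x, Pat⟩ ∈ ⟦next to⟧} = {Ann, Eve, Finn, Mae, Pat, Quinn, Tess}
⟦under Ann⟧ = {x : ⟨x, Ann⟩ ∈ ⟦under⟧} = {Ann, Finn, Mae, Quinn, Rae, Tess, Xiu}
⟦child⟧ = {Ann, Eve, Finn, Pat, Tess, Wes, Yan}
… ∩ ⟦that Eve invited⟧ = {Ann, Eve, Finn, Pat, Tess, Wes, Yan} ∩ {Ann, Eve, Finn, Mae, Pat, Tess, Wes, Xiu, Yan} = {Ann, Eve, Finn, Pat, Tess, Wes, Yan}
… ∩ ⟦next to Pat⟧ = {Ann, Eve, Finn, Pat, Tess, Wes, Yan} ∩ {Ann, Eve, Finn, Mae, Pat, Quinn, Tess} = {Ann, Eve, Finn, Pat, Tess}
… ∩ ⟦under Ann⟧ = {Ann, Eve, Finn, Pat, Tess} ∩ {Ann, Finn, Mae, Quinn, Rae, Tess, Xiu} = {Ann, Finn, Tess}
So ⟦child that Eve invited next to Pat under Ann⟧ = {Ann, Finn, Tess}.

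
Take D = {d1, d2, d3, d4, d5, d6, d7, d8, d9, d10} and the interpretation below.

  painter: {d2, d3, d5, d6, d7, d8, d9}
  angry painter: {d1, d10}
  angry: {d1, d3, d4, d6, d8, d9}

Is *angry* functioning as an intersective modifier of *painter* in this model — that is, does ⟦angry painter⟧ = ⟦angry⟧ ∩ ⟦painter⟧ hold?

no

⟦angry⟧ ∩ ⟦painter⟧ = {d1, d3, d4, d6, d8, d9} ∩ {d2, d3, d5, d6, d7, d8, d9} = {d3, d6, d8, d9}
Observed ⟦angry painter⟧ = {d1, d10}.
These differ, so the modifier is not intersective in this model.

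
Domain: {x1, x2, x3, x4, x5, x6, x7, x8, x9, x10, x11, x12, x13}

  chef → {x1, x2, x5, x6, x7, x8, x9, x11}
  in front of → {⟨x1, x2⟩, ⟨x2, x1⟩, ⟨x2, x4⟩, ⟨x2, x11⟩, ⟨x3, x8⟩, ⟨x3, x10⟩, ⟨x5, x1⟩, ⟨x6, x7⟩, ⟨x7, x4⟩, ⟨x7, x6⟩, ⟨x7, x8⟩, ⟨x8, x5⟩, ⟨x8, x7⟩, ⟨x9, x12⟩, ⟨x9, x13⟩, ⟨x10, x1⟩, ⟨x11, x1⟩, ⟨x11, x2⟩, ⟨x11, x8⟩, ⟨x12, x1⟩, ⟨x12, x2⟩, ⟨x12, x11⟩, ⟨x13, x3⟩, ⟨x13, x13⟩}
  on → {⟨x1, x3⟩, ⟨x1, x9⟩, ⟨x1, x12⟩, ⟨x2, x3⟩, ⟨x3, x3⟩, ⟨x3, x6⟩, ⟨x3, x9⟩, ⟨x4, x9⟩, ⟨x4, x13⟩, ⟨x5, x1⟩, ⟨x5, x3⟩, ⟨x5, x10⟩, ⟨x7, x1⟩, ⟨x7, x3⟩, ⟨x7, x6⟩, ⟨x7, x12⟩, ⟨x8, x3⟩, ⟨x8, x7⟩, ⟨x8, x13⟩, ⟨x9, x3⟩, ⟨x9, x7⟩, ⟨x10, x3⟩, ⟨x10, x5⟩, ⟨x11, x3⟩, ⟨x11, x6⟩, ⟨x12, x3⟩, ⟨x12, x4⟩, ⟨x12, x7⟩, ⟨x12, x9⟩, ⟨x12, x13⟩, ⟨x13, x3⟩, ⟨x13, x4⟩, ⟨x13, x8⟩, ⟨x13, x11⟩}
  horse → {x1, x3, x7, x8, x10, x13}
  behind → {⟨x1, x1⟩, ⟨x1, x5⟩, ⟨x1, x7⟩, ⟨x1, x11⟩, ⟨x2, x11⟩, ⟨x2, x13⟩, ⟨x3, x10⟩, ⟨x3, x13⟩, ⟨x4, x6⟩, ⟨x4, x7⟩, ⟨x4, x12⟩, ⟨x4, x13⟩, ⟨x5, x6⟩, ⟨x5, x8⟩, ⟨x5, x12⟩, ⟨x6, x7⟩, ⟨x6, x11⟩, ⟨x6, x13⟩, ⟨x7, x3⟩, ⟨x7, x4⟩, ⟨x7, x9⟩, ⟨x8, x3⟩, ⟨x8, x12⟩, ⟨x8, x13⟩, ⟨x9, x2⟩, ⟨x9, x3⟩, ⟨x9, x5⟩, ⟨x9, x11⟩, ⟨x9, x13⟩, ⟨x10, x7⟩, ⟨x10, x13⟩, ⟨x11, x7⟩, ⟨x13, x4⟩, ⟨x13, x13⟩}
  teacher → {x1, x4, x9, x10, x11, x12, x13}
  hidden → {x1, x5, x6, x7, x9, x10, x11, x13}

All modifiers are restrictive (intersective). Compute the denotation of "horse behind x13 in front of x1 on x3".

{x10}

⟦behind x13⟧ = {x : ⟨x, x13⟩ ∈ ⟦behind⟧} = {x2, x3, x4, x6, x8, x9, x10, x13}
⟦in front of x1⟧ = {x : ⟨x, x1⟩ ∈ ⟦in front of⟧} = {x2, x5, x10, x11, x12}
⟦on x3⟧ = {x : ⟨x, x3⟩ ∈ ⟦on⟧} = {x1, x2, x3, x5, x7, x8, x9, x10, x11, x12, x13}
⟦horse⟧ = {x1, x3, x7, x8, x10, x13}
… ∩ ⟦behind x13⟧ = {x1, x3, x7, x8, x10, x13} ∩ {x2, x3, x4, x6, x8, x9, x10, x13} = {x3, x8, x10, x13}
… ∩ ⟦in front of x1⟧ = {x3, x8, x10, x13} ∩ {x2, x5, x10, x11, x12} = {x10}
… ∩ ⟦on x3⟧ = {x10} ∩ {x1, x2, x3, x5, x7, x8, x9, x10, x11, x12, x13} = {x10}
So ⟦horse behind x13 in front of x1 on x3⟧ = {x10}.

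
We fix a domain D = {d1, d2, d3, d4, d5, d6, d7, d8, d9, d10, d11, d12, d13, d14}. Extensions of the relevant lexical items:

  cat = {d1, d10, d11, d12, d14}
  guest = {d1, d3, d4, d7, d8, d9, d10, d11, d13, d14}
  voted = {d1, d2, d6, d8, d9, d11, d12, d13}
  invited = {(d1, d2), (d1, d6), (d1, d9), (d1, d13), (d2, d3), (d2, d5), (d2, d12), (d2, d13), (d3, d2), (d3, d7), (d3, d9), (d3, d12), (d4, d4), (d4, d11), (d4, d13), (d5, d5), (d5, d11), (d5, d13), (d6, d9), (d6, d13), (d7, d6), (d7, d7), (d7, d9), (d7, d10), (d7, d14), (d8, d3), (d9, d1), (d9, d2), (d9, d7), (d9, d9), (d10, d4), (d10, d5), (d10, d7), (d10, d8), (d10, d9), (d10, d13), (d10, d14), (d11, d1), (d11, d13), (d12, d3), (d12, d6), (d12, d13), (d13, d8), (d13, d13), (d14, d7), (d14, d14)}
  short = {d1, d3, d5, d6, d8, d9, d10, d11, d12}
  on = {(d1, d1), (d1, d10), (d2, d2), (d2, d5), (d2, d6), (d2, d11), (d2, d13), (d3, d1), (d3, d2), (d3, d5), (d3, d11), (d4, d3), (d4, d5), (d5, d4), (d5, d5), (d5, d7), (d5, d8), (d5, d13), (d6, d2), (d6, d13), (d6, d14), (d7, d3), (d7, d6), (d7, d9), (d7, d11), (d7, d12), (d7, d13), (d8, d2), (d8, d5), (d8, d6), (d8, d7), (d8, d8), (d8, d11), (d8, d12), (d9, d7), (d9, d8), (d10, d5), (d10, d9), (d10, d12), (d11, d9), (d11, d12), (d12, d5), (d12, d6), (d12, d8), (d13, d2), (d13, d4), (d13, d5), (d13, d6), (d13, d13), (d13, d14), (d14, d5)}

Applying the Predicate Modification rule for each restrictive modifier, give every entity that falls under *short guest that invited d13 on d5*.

⟦that invited d13⟧ = {x : ⟨x, d13⟩ ∈ ⟦invited⟧} = {d1, d2, d4, d5, d6, d10, d11, d12, d13}
⟦on d5⟧ = {x : ⟨x, d5⟩ ∈ ⟦on⟧} = {d2, d3, d4, d5, d8, d10, d12, d13, d14}
⟦guest⟧ = {d1, d3, d4, d7, d8, d9, d10, d11, d13, d14}
… ∩ ⟦that invited d13⟧ = {d1, d3, d4, d7, d8, d9, d10, d11, d13, d14} ∩ {d1, d2, d4, d5, d6, d10, d11, d12, d13} = {d1, d4, d10, d11, d13}
… ∩ ⟦on d5⟧ = {d1, d4, d10, d11, d13} ∩ {d2, d3, d4, d5, d8, d10, d12, d13, d14} = {d4, d10, d13}
… ∩ ⟦short⟧ = {d4, d10, d13} ∩ {d1, d3, d5, d6, d8, d9, d10, d11, d12} = {d10}
So ⟦short guest that invited d13 on d5⟧ = {d10}.

{d10}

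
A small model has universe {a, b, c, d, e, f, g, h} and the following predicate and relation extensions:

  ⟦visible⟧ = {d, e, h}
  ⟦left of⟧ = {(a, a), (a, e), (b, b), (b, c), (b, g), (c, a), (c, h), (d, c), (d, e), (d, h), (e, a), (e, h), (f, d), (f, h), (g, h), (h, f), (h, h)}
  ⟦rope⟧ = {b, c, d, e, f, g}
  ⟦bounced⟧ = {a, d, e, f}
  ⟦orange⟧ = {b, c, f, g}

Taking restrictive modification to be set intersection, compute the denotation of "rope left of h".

⟦left of h⟧ = {x : ⟨x, h⟩ ∈ ⟦left of⟧} = {c, d, e, f, g, h}
⟦rope⟧ = {b, c, d, e, f, g}
… ∩ ⟦left of h⟧ = {b, c, d, e, f, g} ∩ {c, d, e, f, g, h} = {c, d, e, f, g}
So ⟦rope left of h⟧ = {c, d, e, f, g}.

{c, d, e, f, g}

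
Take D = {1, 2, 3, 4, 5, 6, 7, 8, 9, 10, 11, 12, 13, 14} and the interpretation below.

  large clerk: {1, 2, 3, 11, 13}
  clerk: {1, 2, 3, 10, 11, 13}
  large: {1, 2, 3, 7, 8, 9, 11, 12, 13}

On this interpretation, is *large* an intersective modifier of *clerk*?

yes

⟦large⟧ ∩ ⟦clerk⟧ = {1, 2, 3, 7, 8, 9, 11, 12, 13} ∩ {1, 2, 3, 10, 11, 13} = {1, 2, 3, 11, 13}
Observed ⟦large clerk⟧ = {1, 2, 3, 11, 13}.
These coincide, so the modifier is intersective here.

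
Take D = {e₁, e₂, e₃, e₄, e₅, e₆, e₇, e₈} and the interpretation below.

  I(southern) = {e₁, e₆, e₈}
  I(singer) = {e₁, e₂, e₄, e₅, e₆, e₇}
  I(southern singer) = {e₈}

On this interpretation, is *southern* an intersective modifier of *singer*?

no

⟦southern⟧ ∩ ⟦singer⟧ = {e₁, e₆, e₈} ∩ {e₁, e₂, e₄, e₅, e₆, e₇} = {e₁, e₆}
Observed ⟦southern singer⟧ = {e₈}.
These differ, so the modifier is not intersective in this model.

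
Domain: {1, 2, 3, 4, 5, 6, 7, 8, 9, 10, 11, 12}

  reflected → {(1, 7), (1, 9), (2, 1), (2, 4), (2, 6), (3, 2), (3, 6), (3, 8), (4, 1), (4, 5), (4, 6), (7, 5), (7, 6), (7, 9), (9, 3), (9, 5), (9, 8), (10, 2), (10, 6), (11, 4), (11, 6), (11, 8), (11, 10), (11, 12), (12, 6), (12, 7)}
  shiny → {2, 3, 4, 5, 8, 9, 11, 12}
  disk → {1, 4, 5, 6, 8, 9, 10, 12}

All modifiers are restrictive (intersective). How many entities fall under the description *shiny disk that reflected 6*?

⟦that reflected 6⟧ = {x : ⟨x, 6⟩ ∈ ⟦reflected⟧} = {2, 3, 4, 7, 10, 11, 12}
⟦disk⟧ = {1, 4, 5, 6, 8, 9, 10, 12}
… ∩ ⟦that reflected 6⟧ = {1, 4, 5, 6, 8, 9, 10, 12} ∩ {2, 3, 4, 7, 10, 11, 12} = {4, 10, 12}
… ∩ ⟦shiny⟧ = {4, 10, 12} ∩ {2, 3, 4, 5, 8, 9, 11, 12} = {4, 12}
⟦shiny disk that reflected 6⟧ = {4, 12}, so the cardinality is 2.

2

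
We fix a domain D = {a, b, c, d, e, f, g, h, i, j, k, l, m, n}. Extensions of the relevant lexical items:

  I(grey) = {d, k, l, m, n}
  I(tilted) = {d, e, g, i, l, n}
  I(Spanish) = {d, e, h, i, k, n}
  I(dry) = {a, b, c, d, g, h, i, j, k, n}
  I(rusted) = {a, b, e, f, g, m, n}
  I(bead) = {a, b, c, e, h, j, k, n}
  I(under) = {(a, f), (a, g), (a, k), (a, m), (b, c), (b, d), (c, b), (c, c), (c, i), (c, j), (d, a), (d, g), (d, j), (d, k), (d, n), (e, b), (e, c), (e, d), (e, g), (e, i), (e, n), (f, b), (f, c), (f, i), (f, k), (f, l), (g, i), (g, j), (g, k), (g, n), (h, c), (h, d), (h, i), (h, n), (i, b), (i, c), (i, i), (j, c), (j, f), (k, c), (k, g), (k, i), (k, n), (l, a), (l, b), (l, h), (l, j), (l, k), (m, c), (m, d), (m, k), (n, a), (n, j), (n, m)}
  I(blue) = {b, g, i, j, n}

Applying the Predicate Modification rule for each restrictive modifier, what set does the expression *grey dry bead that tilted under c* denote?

⟦that tilted⟧ = ⟦tilted⟧ = {d, e, g, i, l, n}
⟦under c⟧ = {x : ⟨x, c⟩ ∈ ⟦under⟧} = {b, c, e, f, h, i, j, k, m}
⟦bead⟧ = {a, b, c, e, h, j, k, n}
… ∩ ⟦that tilted⟧ = {a, b, c, e, h, j, k, n} ∩ {d, e, g, i, l, n} = {e, n}
… ∩ ⟦under c⟧ = {e, n} ∩ {b, c, e, f, h, i, j, k, m} = {e}
… ∩ ⟦grey⟧ = {e} ∩ {d, k, l, m, n} = ∅
… ∩ ⟦dry⟧ = ∅ ∩ {a, b, c, d, g, h, i, j, k, n} = ∅
So ⟦grey dry bead that tilted under c⟧ = {}.

{}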